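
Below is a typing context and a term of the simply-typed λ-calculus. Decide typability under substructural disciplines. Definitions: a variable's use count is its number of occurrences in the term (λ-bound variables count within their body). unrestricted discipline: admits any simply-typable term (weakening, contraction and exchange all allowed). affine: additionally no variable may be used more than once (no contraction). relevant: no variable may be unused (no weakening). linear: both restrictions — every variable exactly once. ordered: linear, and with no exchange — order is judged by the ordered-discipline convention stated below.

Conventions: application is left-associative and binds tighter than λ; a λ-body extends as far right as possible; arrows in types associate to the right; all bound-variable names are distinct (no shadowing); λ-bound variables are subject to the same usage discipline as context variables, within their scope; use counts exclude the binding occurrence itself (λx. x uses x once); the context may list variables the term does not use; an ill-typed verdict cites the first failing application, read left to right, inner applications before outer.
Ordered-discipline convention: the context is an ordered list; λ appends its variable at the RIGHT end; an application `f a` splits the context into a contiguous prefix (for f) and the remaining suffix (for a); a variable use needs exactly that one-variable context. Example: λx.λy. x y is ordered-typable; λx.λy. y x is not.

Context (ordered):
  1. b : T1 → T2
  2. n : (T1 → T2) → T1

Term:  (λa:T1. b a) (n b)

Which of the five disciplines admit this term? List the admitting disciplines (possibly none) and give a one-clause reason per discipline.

admitted in: relevant, unrestricted
usage: b ×2; n ×1; a (λ-bound) ×1
use order (left to right): b, a, n, b
typing: ✓ — T2
ordered: ✗ — needs contraction — b ×2
linear: ✗ — needs contraction — b ×2
affine: ✗ — needs contraction — b ×2
relevant: ✓ — b, n, a: all used, weakening unneeded
unrestricted: ✓ — type-checks (T2) and nothing is barred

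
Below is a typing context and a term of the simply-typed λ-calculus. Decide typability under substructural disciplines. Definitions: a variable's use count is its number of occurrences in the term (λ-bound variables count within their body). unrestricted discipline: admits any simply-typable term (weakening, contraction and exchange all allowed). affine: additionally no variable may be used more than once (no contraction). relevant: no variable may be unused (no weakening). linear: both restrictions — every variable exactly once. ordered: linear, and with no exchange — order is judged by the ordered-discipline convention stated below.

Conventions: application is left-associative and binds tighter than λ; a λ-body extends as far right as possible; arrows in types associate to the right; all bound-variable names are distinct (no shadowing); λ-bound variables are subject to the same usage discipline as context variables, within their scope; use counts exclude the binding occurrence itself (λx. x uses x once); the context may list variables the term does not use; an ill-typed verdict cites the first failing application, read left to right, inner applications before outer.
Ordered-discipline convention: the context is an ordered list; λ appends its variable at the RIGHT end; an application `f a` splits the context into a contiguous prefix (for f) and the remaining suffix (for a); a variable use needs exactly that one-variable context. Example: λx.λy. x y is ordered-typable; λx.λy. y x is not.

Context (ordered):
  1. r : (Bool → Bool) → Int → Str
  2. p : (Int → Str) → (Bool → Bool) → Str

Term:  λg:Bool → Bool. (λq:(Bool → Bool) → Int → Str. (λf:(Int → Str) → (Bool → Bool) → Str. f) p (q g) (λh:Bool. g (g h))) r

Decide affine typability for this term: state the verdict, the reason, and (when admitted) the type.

no — uses contraction: g ×3
counts: r ×1, p ×1, g (λ-bound) ×3, q (λ-bound) ×1, f (λ-bound) ×1, h (λ-bound) ×1
uses in reading order: f, p, q, g, g, g, h, r
typing: well-typed — term : (Bool → Bool) → Str
summary: ordered ✗ · linear ✗ · affine ✗ · relevant ✓ · unrestricted ✓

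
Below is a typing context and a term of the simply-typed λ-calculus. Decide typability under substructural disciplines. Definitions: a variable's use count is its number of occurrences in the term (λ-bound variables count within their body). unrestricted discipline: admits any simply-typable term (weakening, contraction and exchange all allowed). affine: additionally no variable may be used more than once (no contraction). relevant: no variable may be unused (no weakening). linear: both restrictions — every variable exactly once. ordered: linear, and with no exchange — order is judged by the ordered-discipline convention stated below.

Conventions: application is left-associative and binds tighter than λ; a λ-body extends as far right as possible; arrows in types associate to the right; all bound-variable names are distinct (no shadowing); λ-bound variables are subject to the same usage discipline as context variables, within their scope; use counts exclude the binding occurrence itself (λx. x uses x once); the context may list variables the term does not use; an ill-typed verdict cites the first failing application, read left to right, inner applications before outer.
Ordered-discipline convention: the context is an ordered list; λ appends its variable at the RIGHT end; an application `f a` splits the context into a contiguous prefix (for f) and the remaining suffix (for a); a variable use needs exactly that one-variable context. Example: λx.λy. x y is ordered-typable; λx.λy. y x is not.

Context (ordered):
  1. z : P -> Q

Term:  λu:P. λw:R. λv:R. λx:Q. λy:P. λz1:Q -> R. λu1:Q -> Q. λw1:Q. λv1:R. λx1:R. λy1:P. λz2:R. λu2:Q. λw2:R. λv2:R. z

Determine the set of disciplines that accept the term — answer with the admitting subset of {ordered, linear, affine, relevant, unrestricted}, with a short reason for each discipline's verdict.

admitted in: affine, unrestricted
usage: z ×1; u (bound) ×0; w (bound) ×0; v (bound) ×0; x (bound) ×0; y (bound) ×0; z1 (bound) ×0; u1 (bound) ×0; w1 (bound) ×0; v1 (bound) ×0; x1 (bound) ×0; y1 (bound) ×0; z2 (bound) ×0; u2 (bound) ×0; w2 (bound) ×0; v2 (bound) ×0
uses in reading order: z
typing: the term checks, with type P -> R -> R -> Q -> P -> (Q -> R) -> (Q -> Q) -> Q -> R -> R -> P -> R -> Q -> R -> R -> P -> Q
ordered: ✗ — u, w, v, x, y, z1, u1, w1, v1, x1, y1, z2, u2, w2, v2 left unused
linear: ✗ — u, w, v, x, y, z1, u1, w1, v1, x1, y1, z2, u2, w2, v2 left unused
affine: ✓ — no duplicate uses among z, u, w, v, x, y, z1, u1, w1, v1, x1, y1, z2, u2, w2, v2
relevant: ✗ — u, w, v, x, y, z1, u1, w1, v1, x1, y1, z2, u2, w2, v2 left unused
unrestricted: ✓ — well-typed at P -> R -> R -> Q -> P -> (Q -> R) -> (Q -> Q) -> Q -> R -> R -> P -> R -> Q -> R -> R -> P -> Q; no restrictions here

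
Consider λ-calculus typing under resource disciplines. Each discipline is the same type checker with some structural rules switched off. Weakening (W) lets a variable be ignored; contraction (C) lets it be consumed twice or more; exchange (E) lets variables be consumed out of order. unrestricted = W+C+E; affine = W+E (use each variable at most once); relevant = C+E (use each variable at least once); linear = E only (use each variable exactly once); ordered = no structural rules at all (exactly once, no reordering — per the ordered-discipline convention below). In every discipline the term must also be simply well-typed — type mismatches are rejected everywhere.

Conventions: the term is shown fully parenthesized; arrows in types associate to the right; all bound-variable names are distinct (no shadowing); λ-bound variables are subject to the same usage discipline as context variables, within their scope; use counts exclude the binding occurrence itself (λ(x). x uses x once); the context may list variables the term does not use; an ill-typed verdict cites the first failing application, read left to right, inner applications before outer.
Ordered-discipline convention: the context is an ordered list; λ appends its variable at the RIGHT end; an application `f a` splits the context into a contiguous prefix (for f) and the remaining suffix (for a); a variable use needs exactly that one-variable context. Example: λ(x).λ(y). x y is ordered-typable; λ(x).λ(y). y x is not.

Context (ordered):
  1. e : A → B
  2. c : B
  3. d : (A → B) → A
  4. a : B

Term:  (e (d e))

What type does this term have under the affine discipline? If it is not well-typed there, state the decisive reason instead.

not well-typed under affine — repeated use of e ×2
use counts: e ×2; c ×0; d ×1; a ×0
order of uses: e, d, e
typing: the term checks, with type B
summary: ordered ✗, linear ✗, affine ✗, relevant ✗, unrestricted ✓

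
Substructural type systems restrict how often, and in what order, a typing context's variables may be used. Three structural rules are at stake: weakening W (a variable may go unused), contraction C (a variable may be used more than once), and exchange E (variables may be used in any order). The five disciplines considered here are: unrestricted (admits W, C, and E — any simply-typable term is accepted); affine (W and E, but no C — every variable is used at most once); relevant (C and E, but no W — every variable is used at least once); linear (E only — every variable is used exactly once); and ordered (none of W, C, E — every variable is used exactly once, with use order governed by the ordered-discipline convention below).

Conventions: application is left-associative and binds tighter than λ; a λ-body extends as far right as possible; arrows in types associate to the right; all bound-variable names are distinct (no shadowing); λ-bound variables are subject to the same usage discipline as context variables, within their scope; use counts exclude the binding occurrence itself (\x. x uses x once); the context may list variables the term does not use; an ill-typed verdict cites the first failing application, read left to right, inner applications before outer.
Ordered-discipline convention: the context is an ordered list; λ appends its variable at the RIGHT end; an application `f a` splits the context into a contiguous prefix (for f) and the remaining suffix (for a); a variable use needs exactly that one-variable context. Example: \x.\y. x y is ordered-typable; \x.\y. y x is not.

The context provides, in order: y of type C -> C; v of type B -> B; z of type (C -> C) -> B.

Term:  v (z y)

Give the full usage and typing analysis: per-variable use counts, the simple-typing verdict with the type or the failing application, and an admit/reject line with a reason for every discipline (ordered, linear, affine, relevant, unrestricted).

counts: y: 1; v: 1; z: 1
order of uses: v, z, y
typing: well-typed — term : B
ordered: ✗, use order v, z, y needs exchange
linear: ✓, y, v, z: one use apiece
affine: ✓, none of y, v, z used more than once
relevant: ✓, at least one use each (y, v, z)
unrestricted: ✓, simply typable at B; W, C, E all held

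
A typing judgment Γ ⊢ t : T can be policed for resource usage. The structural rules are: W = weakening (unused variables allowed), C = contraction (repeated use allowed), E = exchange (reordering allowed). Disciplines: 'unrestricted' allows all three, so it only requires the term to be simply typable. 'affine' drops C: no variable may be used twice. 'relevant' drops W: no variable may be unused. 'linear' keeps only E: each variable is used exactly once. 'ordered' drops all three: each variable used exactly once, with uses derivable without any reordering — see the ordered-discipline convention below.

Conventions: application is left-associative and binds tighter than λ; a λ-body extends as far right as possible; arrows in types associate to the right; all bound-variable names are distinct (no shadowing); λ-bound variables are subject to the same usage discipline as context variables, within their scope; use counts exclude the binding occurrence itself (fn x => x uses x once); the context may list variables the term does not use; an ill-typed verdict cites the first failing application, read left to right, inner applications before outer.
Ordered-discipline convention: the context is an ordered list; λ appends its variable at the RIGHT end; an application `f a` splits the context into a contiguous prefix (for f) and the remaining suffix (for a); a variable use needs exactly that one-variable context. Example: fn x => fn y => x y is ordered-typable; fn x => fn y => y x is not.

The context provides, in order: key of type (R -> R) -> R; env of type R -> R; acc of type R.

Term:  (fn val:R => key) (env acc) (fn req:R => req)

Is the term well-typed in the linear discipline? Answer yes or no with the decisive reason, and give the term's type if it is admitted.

no — unused: val — weakening required
variable uses: key: 1×, env: 1×, acc: 1×, val (bound): 0×, req (bound): 1×
order of uses: key, env, acc, req
typing: well-typed — term : R
per-discipline verdicts: ordered ✗ · linear ✗ · affine ✓ · relevant ✗ · unrestricted ✓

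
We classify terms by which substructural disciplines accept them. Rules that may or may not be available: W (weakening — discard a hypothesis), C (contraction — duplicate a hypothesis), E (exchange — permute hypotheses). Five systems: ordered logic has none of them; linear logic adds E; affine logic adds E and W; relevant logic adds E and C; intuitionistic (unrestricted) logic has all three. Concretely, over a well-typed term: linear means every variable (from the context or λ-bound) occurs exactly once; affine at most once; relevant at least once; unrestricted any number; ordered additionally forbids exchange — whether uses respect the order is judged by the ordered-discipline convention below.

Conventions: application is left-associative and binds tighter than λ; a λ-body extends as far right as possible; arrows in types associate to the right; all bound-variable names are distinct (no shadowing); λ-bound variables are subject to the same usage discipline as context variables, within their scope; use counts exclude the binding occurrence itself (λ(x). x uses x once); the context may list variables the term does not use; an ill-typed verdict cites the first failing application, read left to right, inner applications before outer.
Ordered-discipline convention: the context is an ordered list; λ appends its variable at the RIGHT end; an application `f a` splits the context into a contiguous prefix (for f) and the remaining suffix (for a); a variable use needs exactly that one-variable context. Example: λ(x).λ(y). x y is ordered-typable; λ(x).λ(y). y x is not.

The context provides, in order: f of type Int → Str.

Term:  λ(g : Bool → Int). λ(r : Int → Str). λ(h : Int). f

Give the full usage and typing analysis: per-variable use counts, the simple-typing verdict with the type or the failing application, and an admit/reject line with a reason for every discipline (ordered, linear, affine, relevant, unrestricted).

use counts: f: 1, g (λ-bound): 0, r (λ-bound): 0, h (λ-bound): 0
order of uses: f
typing: well-typed at (Bool → Int) → (Int → Str) → Int → Int → Str
ordered ✗ (g, r, h left unused)
linear ✗ (g, r, h left unused)
affine ✓ (f, g, r, h: no repeats, contraction unneeded)
relevant ✗ (g, r, h left unused)
unrestricted ✓ (simply typable at (Bool → Int) → (Int → Str) → Int → Int → Str; W, C, E all held)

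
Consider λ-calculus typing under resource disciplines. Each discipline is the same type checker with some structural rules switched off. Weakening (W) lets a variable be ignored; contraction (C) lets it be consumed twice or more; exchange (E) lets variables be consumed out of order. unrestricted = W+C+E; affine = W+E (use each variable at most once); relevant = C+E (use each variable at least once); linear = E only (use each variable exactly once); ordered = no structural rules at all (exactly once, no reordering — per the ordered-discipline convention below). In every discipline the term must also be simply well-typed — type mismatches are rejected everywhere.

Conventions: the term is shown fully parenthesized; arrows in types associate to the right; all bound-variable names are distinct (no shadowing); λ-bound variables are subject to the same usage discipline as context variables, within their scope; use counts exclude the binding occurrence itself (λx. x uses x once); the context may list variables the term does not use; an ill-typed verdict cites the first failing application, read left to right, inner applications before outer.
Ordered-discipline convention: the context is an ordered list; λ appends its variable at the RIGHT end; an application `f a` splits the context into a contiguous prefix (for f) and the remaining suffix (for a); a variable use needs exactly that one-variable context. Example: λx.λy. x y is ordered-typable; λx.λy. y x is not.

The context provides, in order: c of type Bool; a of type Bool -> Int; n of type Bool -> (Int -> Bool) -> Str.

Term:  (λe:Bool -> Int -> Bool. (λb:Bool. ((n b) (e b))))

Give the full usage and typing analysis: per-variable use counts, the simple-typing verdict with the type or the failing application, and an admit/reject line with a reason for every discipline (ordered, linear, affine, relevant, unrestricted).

variable uses: c=0, a=0, n=1, e (λ-bound)=1, b (λ-bound)=2
use order (left to right): n, b, e, b
typing: the term checks, with type (Bool -> Int -> Bool) -> Bool -> Str
ordered: ✗ — needs contraction — b ×2; c, a left unused
linear: ✗ — needs contraction — b ×2; c, a left unused
affine: ✗ — needs contraction — b ×2
relevant: ✗ — c, a left unused
unrestricted: ✓ — well-typed at (Bool -> Int -> Bool) -> Bool -> Str; no restrictions here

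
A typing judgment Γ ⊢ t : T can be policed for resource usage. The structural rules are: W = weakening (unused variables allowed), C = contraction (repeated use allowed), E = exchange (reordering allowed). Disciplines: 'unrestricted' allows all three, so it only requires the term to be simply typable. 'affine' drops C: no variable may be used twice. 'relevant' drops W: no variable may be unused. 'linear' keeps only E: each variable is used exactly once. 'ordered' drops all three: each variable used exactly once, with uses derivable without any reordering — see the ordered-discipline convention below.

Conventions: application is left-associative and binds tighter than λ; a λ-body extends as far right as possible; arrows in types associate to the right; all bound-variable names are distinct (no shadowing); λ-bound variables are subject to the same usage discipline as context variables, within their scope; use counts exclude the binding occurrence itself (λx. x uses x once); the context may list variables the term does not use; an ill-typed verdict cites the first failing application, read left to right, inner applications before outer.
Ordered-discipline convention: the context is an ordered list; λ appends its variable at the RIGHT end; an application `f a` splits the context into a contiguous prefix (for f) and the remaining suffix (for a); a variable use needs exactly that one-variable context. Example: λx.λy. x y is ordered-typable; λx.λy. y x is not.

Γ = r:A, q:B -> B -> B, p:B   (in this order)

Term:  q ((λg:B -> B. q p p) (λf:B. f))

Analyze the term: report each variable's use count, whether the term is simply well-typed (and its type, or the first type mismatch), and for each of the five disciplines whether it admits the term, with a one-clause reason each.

counts: r=0; q=2; p=2; g (bound)=0; f (bound)=1
order of uses: q, q, p, p, f
typing: the term checks, with type B -> B
ordered ✗ (q ×2, p ×2 used more than once (contraction); unused: r, g — weakening required)
linear ✗ (q ×2, p ×2 used more than once (contraction); unused: r, g — weakening required)
affine ✗ (q ×2, p ×2 used more than once (contraction))
relevant ✗ (unused: r, g — weakening required)
unrestricted ✓ (simply typable at B -> B; W, C, E all held)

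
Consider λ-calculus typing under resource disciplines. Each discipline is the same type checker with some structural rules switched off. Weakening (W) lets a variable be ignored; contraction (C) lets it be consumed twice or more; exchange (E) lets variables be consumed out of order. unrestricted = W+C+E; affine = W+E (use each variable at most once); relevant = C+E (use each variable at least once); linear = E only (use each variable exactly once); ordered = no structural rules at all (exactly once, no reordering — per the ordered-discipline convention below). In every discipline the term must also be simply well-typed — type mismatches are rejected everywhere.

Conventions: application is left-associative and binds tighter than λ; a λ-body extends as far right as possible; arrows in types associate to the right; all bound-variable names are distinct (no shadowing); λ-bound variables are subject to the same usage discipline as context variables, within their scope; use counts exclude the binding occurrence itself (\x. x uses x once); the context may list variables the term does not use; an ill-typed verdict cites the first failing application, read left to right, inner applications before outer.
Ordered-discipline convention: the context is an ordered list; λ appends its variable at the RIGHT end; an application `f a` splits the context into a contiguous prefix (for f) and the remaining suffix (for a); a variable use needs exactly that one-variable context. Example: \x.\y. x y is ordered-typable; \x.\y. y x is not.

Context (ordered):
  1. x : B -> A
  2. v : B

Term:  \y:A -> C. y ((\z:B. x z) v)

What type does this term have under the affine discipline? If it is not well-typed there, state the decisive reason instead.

term : (A -> C) -> C
variable uses: x ×1, v ×1, y [bound] ×1, z [bound] ×1
uses in reading order: y, x, z, v
typing: the term checks, with type (A -> C) -> C
all disciplines: ordered ✗, linear ✓, affine ✓, relevant ✓, unrestricted ✓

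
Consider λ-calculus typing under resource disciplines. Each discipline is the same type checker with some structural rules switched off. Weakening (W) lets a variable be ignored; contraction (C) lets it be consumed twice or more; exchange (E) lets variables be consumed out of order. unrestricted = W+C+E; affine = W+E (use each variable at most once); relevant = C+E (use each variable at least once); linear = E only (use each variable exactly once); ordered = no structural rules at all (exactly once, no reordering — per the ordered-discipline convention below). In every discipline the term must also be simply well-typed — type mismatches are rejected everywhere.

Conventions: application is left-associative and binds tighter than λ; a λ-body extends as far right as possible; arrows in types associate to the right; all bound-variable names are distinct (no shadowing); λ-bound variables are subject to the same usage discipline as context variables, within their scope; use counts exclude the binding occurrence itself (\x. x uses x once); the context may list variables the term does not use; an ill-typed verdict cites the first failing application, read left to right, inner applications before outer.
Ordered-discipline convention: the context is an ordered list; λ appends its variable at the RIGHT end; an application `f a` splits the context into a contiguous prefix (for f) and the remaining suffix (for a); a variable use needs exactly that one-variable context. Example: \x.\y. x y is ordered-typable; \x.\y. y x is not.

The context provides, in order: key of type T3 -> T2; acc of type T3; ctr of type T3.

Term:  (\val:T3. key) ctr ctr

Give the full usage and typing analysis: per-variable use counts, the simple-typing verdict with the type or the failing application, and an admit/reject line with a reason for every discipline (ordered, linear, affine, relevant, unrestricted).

variable uses: key: 1×, acc: 0×, ctr: 2×, val [bound]: 0×
uses in reading order: key, ctr, ctr
typing: well-typed at T2
ordered: ✗, ctr ×2 used more than once (contraction); needs weakening: acc, val unused
linear: ✗, ctr ×2 used more than once (contraction); needs weakening: acc, val unused
affine: ✗, ctr ×2 used more than once (contraction)
relevant: ✗, needs weakening: acc, val unused
unrestricted: ✓, simply typable at T2; W, C, E all held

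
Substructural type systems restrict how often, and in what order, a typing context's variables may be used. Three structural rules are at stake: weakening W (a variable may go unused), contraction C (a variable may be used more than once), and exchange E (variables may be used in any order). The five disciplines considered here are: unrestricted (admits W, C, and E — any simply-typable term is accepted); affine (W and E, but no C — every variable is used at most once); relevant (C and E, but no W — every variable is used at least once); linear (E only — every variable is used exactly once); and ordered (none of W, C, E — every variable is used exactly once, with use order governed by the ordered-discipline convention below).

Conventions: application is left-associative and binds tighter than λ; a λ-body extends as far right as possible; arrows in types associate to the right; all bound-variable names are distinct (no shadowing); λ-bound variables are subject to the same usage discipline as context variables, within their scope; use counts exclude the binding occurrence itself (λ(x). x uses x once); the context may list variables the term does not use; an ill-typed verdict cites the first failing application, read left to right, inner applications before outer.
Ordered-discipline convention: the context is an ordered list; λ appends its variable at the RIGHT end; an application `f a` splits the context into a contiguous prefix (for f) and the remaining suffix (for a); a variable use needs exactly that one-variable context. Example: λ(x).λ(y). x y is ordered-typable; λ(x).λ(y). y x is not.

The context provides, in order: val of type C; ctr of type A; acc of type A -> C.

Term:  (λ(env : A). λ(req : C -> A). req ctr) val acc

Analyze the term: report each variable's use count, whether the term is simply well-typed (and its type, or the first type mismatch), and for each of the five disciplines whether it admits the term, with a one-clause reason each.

counts: val ×1, ctr ×1, acc ×1, env (bound) ×0, req (bound) ×1
order of uses: req, ctr, val, acc
typing: ill-typed: a function awaiting C gets A
ordered ✗ (fails simple typing)
linear ✗ (a type mismatch blocks all five)
affine ✗ (the type mismatch rejects it)
relevant ✗ (not simply typable)
unrestricted ✗ (fails simple typing)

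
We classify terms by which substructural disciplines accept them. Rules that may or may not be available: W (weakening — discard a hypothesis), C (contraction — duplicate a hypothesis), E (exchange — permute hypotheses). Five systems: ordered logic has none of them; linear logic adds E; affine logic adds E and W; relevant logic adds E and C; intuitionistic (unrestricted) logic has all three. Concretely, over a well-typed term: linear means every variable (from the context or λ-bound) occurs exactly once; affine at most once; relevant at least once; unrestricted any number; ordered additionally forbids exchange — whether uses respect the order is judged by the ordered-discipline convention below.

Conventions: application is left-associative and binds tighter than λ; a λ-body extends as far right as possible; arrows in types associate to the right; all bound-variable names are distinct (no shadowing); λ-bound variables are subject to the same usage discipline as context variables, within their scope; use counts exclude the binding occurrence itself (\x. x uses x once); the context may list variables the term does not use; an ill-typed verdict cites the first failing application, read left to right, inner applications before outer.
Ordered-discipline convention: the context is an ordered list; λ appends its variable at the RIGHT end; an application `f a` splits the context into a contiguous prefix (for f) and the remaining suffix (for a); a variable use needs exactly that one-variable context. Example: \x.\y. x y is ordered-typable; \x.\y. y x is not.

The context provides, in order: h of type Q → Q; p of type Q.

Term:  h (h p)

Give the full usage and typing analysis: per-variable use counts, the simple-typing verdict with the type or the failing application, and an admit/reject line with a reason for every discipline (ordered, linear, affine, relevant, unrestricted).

counts: h=2, p=1
uses in reading order: h, h, p
typing: the term checks, with type Q
ordered ✗ (needs contraction — h ×2)
linear ✗ (needs contraction — h ×2)
affine ✗ (needs contraction — h ×2)
relevant ✓ (h, p: all used, weakening unneeded)
unrestricted ✓ (typability at Q is all that's needed)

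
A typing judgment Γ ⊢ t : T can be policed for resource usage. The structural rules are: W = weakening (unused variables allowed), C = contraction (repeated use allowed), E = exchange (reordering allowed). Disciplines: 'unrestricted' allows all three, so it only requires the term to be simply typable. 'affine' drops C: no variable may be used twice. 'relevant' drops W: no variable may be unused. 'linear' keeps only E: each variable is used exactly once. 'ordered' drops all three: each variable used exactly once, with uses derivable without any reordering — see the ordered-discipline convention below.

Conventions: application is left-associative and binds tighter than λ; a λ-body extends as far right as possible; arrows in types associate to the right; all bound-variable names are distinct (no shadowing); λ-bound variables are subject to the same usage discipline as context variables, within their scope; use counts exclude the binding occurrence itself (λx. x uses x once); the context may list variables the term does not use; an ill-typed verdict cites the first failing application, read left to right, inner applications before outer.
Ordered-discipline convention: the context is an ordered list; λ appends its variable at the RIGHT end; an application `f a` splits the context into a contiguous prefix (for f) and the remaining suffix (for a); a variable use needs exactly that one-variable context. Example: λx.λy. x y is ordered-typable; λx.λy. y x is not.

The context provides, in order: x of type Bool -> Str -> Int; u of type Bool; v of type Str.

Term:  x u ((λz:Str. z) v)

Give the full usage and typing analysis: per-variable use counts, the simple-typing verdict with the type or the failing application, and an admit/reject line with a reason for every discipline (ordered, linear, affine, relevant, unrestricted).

usage: x: 1; u: 1; v: 1; z (bound): 1
left-to-right use order: x, u, z, v
typing: well-typed at Int
ordered: ✓ — one use each (x, u, v, z); ordered split holds
linear: ✓ — exactly-once usage across x, u, v, z
affine: ✓ — none of x, u, v, z used more than once
relevant: ✓ — none of x, u, v, z goes unused
unrestricted: ✓ — typability at Int is all that's needed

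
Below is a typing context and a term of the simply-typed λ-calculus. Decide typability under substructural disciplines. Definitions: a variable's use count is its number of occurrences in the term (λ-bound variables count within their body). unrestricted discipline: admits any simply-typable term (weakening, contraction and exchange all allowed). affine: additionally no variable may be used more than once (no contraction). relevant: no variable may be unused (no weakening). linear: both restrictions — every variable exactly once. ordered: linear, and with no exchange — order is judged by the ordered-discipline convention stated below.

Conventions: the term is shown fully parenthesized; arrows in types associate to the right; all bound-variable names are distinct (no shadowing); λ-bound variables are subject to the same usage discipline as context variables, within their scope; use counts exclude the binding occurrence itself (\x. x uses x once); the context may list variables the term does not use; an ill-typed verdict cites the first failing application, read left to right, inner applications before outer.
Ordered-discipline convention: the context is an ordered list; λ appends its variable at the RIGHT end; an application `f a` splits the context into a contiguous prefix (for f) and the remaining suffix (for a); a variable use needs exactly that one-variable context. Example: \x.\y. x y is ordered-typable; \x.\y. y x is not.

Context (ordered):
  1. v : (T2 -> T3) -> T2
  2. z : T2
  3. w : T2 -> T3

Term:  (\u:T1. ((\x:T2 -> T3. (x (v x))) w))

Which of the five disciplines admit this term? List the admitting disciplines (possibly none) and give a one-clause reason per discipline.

admitted by: unrestricted
use counts: v=1, z=0, w=1, u [bound]=0, x [bound]=2
uses in reading order: x, v, x, w
typing: the term checks, with type T1 -> T3
ordered ✗ (uses contraction: x ×2; z, u never used (weakening))
linear ✗ (uses contraction: x ×2; z, u never used (weakening))
affine ✗ (uses contraction: x ×2)
relevant ✗ (z, u never used (weakening))
unrestricted ✓ (simply typable at T1 -> T3; W, C, E all held)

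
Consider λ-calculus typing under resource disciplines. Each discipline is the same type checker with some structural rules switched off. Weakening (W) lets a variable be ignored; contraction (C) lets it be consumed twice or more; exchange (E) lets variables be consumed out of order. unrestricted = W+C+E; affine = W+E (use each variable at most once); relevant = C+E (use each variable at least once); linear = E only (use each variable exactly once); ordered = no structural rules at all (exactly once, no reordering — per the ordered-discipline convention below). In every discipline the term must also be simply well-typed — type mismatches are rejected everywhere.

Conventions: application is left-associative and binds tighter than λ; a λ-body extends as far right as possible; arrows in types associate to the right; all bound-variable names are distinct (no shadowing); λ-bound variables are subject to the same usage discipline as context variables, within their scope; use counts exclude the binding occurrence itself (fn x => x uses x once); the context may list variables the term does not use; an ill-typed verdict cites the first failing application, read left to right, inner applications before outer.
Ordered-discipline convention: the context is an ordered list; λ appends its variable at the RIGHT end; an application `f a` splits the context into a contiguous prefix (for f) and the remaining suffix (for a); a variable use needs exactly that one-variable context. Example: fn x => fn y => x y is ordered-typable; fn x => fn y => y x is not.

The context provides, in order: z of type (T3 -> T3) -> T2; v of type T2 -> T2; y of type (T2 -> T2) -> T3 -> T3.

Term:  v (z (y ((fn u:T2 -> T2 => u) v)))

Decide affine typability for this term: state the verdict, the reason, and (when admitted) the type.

no — v ×2 used more than once (contraction)
use counts: z: 1; v: 2; y: 1; u [bound]: 1
uses in reading order: v, z, y, u, v
typing: well-typed — term : T2
summary: ordered ✗ · linear ✗ · affine ✗ · relevant ✓ · unrestricted ✓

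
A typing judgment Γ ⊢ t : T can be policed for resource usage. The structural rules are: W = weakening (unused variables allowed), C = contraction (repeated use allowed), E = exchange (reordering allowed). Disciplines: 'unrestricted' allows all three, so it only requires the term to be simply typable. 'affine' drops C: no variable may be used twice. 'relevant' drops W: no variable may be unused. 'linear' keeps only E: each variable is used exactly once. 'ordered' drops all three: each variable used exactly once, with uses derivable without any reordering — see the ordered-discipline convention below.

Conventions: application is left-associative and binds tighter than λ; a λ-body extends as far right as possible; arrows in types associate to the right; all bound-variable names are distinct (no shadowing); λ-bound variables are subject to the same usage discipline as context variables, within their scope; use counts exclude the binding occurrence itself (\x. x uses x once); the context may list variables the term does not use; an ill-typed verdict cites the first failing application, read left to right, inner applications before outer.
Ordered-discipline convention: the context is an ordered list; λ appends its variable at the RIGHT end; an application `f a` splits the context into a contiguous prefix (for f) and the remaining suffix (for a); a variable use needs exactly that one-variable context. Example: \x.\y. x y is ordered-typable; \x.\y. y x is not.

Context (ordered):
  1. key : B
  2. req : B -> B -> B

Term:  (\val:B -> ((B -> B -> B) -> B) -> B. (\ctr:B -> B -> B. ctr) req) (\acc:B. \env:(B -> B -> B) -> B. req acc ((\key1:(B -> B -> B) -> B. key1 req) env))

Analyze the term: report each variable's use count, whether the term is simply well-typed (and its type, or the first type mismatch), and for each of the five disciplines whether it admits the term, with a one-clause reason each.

usage: key ×0, req ×3, val [bound] ×0, ctr [bound] ×1, acc [bound] ×1, env [bound] ×1, key1 [bound] ×1
order of uses: ctr, req, req, acc, key1, req, env
typing: ✓ — B -> B -> B
ordered: ✗, needs contraction — req ×3; key, val never used (weakening)
linear: ✗, needs contraction — req ×3; key, val never used (weakening)
affine: ✗, needs contraction — req ×3
relevant: ✗, key, val never used (weakening)
unrestricted: ✓, type-checks (B -> B -> B) and nothing is barred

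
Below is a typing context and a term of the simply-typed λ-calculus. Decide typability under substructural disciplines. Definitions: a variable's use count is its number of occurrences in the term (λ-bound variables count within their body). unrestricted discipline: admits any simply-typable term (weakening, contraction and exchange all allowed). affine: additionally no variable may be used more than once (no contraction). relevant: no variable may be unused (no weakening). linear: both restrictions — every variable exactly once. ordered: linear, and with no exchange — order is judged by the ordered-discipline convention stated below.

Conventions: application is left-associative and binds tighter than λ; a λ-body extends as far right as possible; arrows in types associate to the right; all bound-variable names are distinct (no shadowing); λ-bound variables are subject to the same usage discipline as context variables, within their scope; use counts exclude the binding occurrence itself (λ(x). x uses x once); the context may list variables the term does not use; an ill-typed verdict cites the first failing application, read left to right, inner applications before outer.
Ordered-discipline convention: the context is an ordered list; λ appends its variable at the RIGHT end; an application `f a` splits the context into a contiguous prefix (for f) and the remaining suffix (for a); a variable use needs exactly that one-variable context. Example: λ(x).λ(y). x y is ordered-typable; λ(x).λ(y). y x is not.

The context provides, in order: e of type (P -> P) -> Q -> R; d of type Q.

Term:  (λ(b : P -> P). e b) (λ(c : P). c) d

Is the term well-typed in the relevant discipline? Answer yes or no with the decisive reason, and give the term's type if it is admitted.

yes — e, d, b, c: all used, weakening unneeded; term : R
counts: e: 1, d: 1, b (bound): 1, c (bound): 1
left-to-right use order: e, b, c, d
typing: well-typed at R
across the five disciplines: ordered ✓ | linear ✓ | affine ✓ | relevant ✓ | unrestricted ✓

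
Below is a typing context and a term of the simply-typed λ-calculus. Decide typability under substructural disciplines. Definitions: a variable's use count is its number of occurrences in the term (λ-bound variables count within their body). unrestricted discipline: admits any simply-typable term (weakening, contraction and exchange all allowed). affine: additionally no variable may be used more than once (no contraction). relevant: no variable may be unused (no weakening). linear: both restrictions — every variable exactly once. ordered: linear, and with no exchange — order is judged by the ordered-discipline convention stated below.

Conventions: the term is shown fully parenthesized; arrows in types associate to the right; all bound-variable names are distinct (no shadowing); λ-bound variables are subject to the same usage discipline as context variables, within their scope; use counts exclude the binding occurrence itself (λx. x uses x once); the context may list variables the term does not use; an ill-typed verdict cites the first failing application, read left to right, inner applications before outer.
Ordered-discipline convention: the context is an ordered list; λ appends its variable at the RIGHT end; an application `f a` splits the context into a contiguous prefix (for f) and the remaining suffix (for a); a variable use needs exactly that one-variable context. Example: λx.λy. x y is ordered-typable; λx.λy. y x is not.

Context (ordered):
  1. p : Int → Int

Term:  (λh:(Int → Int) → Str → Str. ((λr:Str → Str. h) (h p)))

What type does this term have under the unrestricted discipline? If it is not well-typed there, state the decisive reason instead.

term : ((Int → Int) → Str → Str) → (Int → Int) → Str → Str
counts: p ×1; h (bound) ×2; r (bound) ×0
left-to-right use order: h, h, p
typing: well-typed at ((Int → Int) → Str → Str) → (Int → Int) → Str → Str
per-discipline verdicts: ordered ✗ · linear ✗ · affine ✗ · relevant ✗ · unrestricted ✓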